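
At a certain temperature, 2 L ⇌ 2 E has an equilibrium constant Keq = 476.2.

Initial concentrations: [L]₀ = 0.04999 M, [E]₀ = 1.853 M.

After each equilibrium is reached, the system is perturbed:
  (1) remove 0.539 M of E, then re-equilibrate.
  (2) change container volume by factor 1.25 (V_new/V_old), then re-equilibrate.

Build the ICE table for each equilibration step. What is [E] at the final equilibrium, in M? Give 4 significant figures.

Q₀ = 1374 vs Keq = 476.2 ⇒ Q>K, reverse
Step 1:
                  L         E
  Initial   0.04999     1.853
  Change    0.03339  -0.03339
  Equil     0.08338      1.82
  solve Keq expr → x = -0.0167; check Q = 476.2
Then remove 0.539 M of E.
Step 2:
                  L         E
  Initial   0.08338     1.281
  Change   -0.02362   0.02362
  Equil     0.05977     1.304
  solve Keq expr → x = 0.01181; check Q = 476.2
Then change container volume by factor 1.25 (V_new/V_old).
Step 3:
                  L         E
  Initial   0.04781     1.043
  Change          0         0
  Equil     0.04781     1.043
  solve Keq expr → x = 0; check Q = 476.2

[E]_eq = 1.043 M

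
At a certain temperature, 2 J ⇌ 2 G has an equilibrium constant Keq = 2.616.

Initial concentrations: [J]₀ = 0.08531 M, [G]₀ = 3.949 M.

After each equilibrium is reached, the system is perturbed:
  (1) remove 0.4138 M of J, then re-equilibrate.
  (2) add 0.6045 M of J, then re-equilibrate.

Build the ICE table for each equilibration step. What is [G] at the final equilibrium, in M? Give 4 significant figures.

[G]_eq = 2.611 M

Q₀ = 2143 vs Keq = 2.616 ⇒ Q>K, reverse
Step 1:
                    J           G
  Initial     0.08531       3.949
  Change        1.456      -1.456
  Equil         1.541       2.493
  solve Keq expr → x = -0.728; check Q = 2.616
Then remove 0.4138 M of J.
Step 2:
                    J           G
  Initial       1.128       2.493
  Change       0.2557     -0.2557
  Equil         1.383       2.237
  solve Keq expr → x = -0.1279; check Q = 2.616
Then add 0.6045 M of J.
Step 3:
                    J           G
  Initial       1.988       2.237
  Change      -0.3735      0.3735
  Equil         1.614       2.611
  solve Keq expr → x = 0.1868; check Q = 2.616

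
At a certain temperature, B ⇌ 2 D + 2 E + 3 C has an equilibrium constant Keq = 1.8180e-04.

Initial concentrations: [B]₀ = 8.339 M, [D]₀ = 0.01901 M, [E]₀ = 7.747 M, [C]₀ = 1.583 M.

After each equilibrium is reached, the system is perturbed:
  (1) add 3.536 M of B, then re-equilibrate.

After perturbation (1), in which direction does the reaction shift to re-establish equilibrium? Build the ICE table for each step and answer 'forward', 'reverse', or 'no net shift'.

Direction: forward

Q₀ = 0.01032 vs Keq = 1.8180e-04 ⇒ Q>K, reverse
Step 1:
                  B         D         E         C
  init        8.339   0.01901     7.747     1.583
  Δ         0.00821  -0.01642  -0.01642  -0.02463
  eq          8.347   0.00259     7.731     1.558
  solve Keq expr → x = -0.00821; check Q = 1.8180e-04
Then add 3.536 M of B.
Step 2:
                  B         D         E         C
  init        11.88   0.00259     7.731     1.558
  Δ       -2.4894e-04 4.9787e-04 4.9787e-04 7.4681e-04
  eq          11.88  0.003088     7.731     1.559
  solve Keq expr → x = 2.4894e-04; check Q = 1.8180e-04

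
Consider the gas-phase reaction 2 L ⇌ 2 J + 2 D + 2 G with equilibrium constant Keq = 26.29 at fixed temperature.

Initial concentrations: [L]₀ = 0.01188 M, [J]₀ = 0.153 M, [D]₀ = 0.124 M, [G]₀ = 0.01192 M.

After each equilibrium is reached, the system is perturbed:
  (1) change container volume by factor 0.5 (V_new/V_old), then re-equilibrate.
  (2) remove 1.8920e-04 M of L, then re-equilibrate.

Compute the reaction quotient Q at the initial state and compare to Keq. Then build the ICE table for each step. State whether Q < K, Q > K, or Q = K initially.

Q₀ = 3.6236e-04; Q < K (proceeds forward)

Q₀ = 3.6236e-04 vs Keq = 26.29 ⇒ Q<K, forward
Step 1:
                  L         J         D         G
  I         0.01188     0.153     0.124   0.01192
  C        -0.01178   0.01178   0.01178   0.01178
  E       1.0340e-04    0.1648    0.1358    0.0237
  solve Keq expr → x = 0.005888; check Q = 26.29
Then change container volume by factor 0.5 (V_new/V_old).
Step 2:
                  L         J         D         G
  I       2.0680e-04    0.3296    0.2716   0.04739
  C       6.0648e-04 -6.0648e-04 -6.0648e-04 -6.0648e-04
  E       8.1327e-04    0.3289    0.2709   0.04679
  solve Keq expr → x = -3.0324e-04; check Q = 26.29
Then remove 1.8920e-04 M of L.
Step 3:
                  L         J         D         G
  I       6.2407e-04    0.3289    0.2709   0.04679
  C       1.8498e-04 -1.8498e-04 -1.8498e-04 -1.8498e-04
  E       8.0905e-04    0.3288    0.2708    0.0466
  solve Keq expr → x = -9.2488e-05; check Q = 26.29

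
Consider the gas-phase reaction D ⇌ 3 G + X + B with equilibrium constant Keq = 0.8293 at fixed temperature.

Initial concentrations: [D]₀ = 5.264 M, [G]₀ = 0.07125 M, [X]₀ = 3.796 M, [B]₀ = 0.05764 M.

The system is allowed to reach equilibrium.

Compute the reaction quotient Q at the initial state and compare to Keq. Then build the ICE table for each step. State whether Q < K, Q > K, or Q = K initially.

Q₀ = 1.5034e-05 vs Keq = 0.8293 ⇒ Q<K, forward
Step 1:
                  D         G         X         B
  I           5.264   0.07125     3.796   0.05764
  C         -0.4023     1.207    0.4023    0.4023
  E           4.862     1.278     4.198    0.4599
  solve Keq expr → x = 0.4023; check Q = 0.8293

Q₀ = 1.5034e-05; Q < K (proceeds forward)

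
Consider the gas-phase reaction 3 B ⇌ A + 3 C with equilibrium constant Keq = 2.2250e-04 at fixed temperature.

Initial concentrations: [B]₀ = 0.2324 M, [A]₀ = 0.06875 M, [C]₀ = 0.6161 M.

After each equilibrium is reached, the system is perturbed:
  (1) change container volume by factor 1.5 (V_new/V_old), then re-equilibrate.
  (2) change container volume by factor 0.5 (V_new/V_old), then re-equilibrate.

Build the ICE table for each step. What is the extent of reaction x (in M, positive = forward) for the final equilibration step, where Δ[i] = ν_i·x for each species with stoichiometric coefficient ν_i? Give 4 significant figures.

x = -2.6588e-04 M

Q₀ = 1.281 vs Keq = 2.2250e-04 ⇒ Q>K, reverse
Step 1:
                  B         A         C
  Initial    0.2324   0.06875    0.6161
  Change     0.2054  -0.06848   -0.2054
  Equil      0.4378 2.6967e-04    0.4107
  solve Keq expr → x = -0.06848; check Q = 2.2250e-04
Then change container volume by factor 1.5 (V_new/V_old).
Step 2:
                  B         A         C
  Initial    0.2919 1.7978e-04    0.2738
  Change  -2.6513e-04 8.8377e-05 2.6513e-04
  Equil      0.2916 2.6816e-04     0.274
  solve Keq expr → x = 8.8377e-05; check Q = 2.2250e-04
Then change container volume by factor 0.5 (V_new/V_old).
Step 3:
                  B         A         C
  Initial    0.5833 5.3632e-04    0.5481
  Change  7.9763e-04 -2.6588e-04 -7.9763e-04
  Equil      0.5841 2.7044e-04    0.5473
  solve Keq expr → x = -2.6588e-04; check Q = 2.2250e-04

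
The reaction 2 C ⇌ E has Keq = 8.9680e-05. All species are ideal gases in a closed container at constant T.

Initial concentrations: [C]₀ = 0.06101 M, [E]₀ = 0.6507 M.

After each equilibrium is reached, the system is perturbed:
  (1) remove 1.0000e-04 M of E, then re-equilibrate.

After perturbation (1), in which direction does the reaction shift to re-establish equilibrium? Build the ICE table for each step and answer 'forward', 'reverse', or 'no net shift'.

Q₀ = 174.8 vs Keq = 8.9680e-05 ⇒ Q>K, reverse
Step 1:
                  C         E
  init      0.06101    0.6507
  Δ           1.301   -0.6505
  eq          1.362 1.6638e-04
  solve Keq expr → x = -0.6505; check Q = 8.9680e-05
Then remove 1.0000e-04 M of E.
Step 2:
                  C         E
  init        1.362 6.6379e-05
  Δ       -1.9990e-04 9.9951e-05
  eq          1.362 1.6633e-04
  solve Keq expr → x = 9.9951e-05; check Q = 8.9680e-05

Direction: forward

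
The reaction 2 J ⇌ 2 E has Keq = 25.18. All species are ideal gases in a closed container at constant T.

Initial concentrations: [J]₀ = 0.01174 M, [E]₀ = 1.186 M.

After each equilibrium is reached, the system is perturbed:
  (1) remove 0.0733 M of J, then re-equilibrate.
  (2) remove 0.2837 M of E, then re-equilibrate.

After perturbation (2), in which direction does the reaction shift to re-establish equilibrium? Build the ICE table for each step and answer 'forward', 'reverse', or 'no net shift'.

Q₀ = 1.0205e+04 vs Keq = 25.18 ⇒ Q>K, reverse
Step 1:
                   J          E
  I          0.01174      1.186
  C           0.1873    -0.1873
  E            0.199     0.9987
  solve Keq expr → x = -0.09364; check Q = 25.18
Then remove 0.0733 M of J.
Step 2:
                   J          E
  I           0.1257     0.9987
  C          0.06112   -0.06112
  E           0.1868     0.9376
  solve Keq expr → x = -0.03056; check Q = 25.18
Then remove 0.2837 M of E.
Step 3:
                   J          E
  I           0.1868     0.6539
  C         -0.04714    0.04714
  E           0.1397      0.701
  solve Keq expr → x = 0.02357; check Q = 25.18

Direction: forward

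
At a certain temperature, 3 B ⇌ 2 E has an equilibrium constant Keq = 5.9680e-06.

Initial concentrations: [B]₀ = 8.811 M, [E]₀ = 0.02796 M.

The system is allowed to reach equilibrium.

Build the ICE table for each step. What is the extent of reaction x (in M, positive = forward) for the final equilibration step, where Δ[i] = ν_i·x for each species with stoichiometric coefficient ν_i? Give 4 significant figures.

Q₀ = 1.1429e-06 vs Keq = 5.9680e-06 ⇒ Q<K, forward
Step 1:
                   B          E
  Initial      8.811    0.02796
  Change    -0.05304    0.03536
  Equil        8.758    0.06332
  solve Keq expr → x = 0.01768; check Q = 5.9680e-06

x = 0.01768 M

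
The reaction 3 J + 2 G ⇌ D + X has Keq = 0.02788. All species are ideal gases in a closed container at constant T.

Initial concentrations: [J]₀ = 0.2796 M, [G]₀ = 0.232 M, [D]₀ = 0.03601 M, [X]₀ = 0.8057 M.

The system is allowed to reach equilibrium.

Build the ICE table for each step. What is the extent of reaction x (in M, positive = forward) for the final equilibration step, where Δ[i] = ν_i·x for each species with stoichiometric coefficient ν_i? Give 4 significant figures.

x = -0.03582 M

Q₀ = 24.66 vs Keq = 0.02788 ⇒ Q>K, reverse
Step 1:
                  J         G         D         X
  init       0.2796     0.232   0.03601    0.8057
  Δ          0.1074   0.07163  -0.03582  -0.03582
  eq          0.387    0.3036 1.9358e-04    0.7699
  solve Keq expr → x = -0.03582; check Q = 0.02788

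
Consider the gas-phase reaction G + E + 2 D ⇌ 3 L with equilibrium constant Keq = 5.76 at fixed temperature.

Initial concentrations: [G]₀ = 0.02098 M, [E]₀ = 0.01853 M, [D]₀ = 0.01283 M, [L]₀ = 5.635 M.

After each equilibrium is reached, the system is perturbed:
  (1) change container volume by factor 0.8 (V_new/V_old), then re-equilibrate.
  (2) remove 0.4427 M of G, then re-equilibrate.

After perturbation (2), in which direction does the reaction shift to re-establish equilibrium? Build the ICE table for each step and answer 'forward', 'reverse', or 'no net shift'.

Q₀ = 2.7961e+09 vs Keq = 5.76 ⇒ Q>K, reverse
Step 1:
                    G           E           D           L
  I           0.02098     0.01853     0.01283       5.635
  C            0.9617      0.9617       1.923      -2.885
  E            0.9826      0.9802       1.936        2.75
  solve Keq expr → x = -0.9617; check Q = 5.76
Then change container volume by factor 0.8 (V_new/V_old).
Step 2:
                    G           E           D           L
  I             1.228       1.225        2.42       3.438
  C          -0.03775    -0.03775     -0.0755      0.1133
  E             1.191       1.187       2.345       3.551
  solve Keq expr → x = 0.03775; check Q = 5.76
Then remove 0.4427 M of G.
Step 3:
                    G           E           D           L
  I            0.7479       1.187       2.345       3.551
  C           0.07306     0.07306      0.1461     -0.2192
  E            0.8209       1.261       2.491       3.332
  solve Keq expr → x = -0.07306; check Q = 5.76

Direction: reverse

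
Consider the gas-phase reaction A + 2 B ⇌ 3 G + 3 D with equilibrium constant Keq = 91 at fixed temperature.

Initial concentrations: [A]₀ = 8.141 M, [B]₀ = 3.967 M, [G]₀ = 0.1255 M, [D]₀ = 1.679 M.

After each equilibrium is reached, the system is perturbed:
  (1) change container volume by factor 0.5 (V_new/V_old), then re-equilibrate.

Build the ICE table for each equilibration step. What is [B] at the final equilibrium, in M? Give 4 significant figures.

Q₀ = 7.3027e-05 vs Keq = 91 ⇒ Q<K, forward
Step 1:
                   A          B          G          D
  Initial      8.141      3.967     0.1255      1.679
  Change     -0.9688     -1.938      2.907      2.907
  Equil        7.172      2.029      3.032      4.586
  solve Keq expr → x = 0.9688; check Q = 91
Then change container volume by factor 0.5 (V_new/V_old).
Step 2:
                   A          B          G          D
  Initial      14.34      4.059      6.064      9.171
  Change      0.5535      1.107     -1.661     -1.661
  Equil         14.9      5.166      4.404      7.511
  solve Keq expr → x = -0.5535; check Q = 91

[B]_eq = 5.166 M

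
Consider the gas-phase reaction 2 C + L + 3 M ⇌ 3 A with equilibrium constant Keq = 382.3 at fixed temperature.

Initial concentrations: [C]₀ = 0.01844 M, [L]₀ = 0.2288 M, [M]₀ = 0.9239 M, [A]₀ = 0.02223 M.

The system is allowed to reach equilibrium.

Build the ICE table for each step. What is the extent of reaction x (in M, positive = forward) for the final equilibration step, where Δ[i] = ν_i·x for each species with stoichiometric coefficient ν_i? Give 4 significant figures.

Q₀ = 0.179 vs Keq = 382.3 ⇒ Q<K, forward
Step 1:
                   C          L          M          A
  init       0.01844     0.2288     0.9239    0.02223
  Δ          -0.0171  -0.008549   -0.02565    0.02565
  eq        0.001341     0.2203     0.8983    0.04788
  solve Keq expr → x = 0.008549; check Q = 382.3

x = 0.008549 M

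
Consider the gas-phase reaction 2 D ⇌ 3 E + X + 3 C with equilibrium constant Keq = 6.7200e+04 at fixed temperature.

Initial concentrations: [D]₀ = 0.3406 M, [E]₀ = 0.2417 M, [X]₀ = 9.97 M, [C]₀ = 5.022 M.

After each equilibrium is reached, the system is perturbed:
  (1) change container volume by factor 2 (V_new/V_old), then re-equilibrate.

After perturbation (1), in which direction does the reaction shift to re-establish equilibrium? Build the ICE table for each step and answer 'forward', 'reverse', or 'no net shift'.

Q₀ = 153.7 vs Keq = 6.7200e+04 ⇒ Q<K, forward
Step 1:
                  D         E         X         C
  Initial    0.3406    0.2417      9.97     5.022
  Change    -0.2624    0.3936    0.1312    0.3936
  Equil     0.07823    0.6353      10.1     5.416
  solve Keq expr → x = 0.1312; check Q = 6.7200e+04
Then change container volume by factor 2 (V_new/V_old).
Step 2:
                  D         E         X         C
  Initial   0.03912    0.3176     5.051     2.708
  Change   -0.03043   0.04565   0.01522   0.04565
  Equil    0.008686    0.3633     5.066     2.753
  solve Keq expr → x = 0.01522; check Q = 6.7200e+04

Direction: forward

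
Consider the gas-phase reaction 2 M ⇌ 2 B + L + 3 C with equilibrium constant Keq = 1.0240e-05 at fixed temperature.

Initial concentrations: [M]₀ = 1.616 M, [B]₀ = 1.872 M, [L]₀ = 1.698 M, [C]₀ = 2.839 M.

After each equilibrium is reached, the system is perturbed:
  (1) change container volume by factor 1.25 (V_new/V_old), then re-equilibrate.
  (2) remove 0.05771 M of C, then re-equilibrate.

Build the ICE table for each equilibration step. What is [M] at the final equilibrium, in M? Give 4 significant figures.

Q₀ = 52.14 vs Keq = 1.0240e-05 ⇒ Q>K, reverse
Step 1:
                    M           B           L           C
  init          1.616       1.872       1.698       2.839
  Δ             1.751      -1.751     -0.8754      -2.626
  eq            3.367      0.1211      0.8226      0.2127
  solve Keq expr → x = -0.8754; check Q = 1.0240e-05
Then change container volume by factor 1.25 (V_new/V_old).
Step 2:
                    M           B           L           C
  init          2.694     0.09689       0.658      0.1701
  Δ             -0.02        0.02        0.01        0.03
  eq            2.674      0.1169       0.668      0.2001
  solve Keq expr → x = 0.01; check Q = 1.0240e-05
Then remove 0.05771 M of C.
Step 3:
                    M           B           L           C
  init          2.674      0.1169       0.668      0.1424
  Δ          -0.02242     0.02242     0.01121     0.03364
  eq            2.651      0.1393      0.6793      0.1761
  solve Keq expr → x = 0.01121; check Q = 1.0240e-05

[M]_eq = 2.651 M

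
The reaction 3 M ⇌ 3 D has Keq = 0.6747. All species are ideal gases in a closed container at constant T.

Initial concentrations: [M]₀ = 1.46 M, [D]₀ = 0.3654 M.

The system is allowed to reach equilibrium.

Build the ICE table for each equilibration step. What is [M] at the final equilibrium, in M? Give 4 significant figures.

[M]_eq = 0.9725 M

Q₀ = 0.01568 vs Keq = 0.6747 ⇒ Q<K, forward
Step 1:
                   M          D
  Initial       1.46     0.3654
  Change     -0.4875     0.4875
  Equil       0.9725     0.8529
  solve Keq expr → x = 0.1625; check Q = 0.6747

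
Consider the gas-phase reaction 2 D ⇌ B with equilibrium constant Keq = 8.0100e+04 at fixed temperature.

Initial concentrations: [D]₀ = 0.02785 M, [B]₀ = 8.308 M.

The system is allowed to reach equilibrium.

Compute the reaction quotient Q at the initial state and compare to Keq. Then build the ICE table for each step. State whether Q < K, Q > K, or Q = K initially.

Q₀ = 1.0711e+04; Q < K (proceeds forward)

Q₀ = 1.0711e+04 vs Keq = 8.0100e+04 ⇒ Q<K, forward
Step 1:
                   D          B
  I          0.02785      8.308
  C         -0.01766    0.00883
  E          0.01019      8.317
  solve Keq expr → x = 0.00883; check Q = 8.0100e+04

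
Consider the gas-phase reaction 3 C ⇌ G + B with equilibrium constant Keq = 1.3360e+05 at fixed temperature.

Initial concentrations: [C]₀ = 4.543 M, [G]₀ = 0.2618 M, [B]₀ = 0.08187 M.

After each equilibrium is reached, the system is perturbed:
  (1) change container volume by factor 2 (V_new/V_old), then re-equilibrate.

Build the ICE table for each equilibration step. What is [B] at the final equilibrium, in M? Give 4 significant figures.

[B]_eq = 0.7923 M

Q₀ = 2.2859e-04 vs Keq = 1.3360e+05 ⇒ Q<K, forward
Step 1:
                    C           G           B
  init          4.543      0.2618     0.08187
  Δ            -4.515       1.505       1.505
  eq          0.02758       1.767       1.587
  solve Keq expr → x = 1.505; check Q = 1.3360e+05
Then change container volume by factor 2 (V_new/V_old).
Step 2:
                    C           G           B
  init        0.01379      0.8835      0.7935
  Δ          0.003568   -0.001189   -0.001189
  eq          0.01736      0.8823      0.7923
  solve Keq expr → x = -0.001189; check Q = 1.3360e+05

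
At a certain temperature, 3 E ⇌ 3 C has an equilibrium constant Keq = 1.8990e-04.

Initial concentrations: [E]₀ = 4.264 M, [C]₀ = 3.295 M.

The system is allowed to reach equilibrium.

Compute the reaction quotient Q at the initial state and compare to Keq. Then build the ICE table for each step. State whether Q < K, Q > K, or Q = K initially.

Q₀ = 0.4614 vs Keq = 1.8990e-04 ⇒ Q>K, reverse
Step 1:
                   E          C
  Initial      4.264      3.295
  Change       2.884     -2.884
  Equil        7.148     0.4109
  solve Keq expr → x = -0.9614; check Q = 1.8990e-04

Q₀ = 0.4614; Q > K (proceeds reverse)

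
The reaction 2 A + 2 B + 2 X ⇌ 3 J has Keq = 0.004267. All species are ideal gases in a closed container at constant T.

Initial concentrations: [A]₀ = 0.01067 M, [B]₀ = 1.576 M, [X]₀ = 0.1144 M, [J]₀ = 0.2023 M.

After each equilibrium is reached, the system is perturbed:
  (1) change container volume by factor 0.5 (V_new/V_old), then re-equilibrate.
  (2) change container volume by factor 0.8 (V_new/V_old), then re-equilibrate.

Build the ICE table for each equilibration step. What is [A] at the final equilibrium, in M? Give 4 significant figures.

[A]_eq = 0.2832 M

Q₀ = 2237 vs Keq = 0.004267 ⇒ Q>K, reverse
Step 1:
                    A           B           X           J
  init        0.01067       1.576      0.1144      0.2023
  Δ            0.1198      0.1198      0.1198     -0.1798
  eq           0.1305       1.696      0.2342     0.02255
  solve Keq expr → x = -0.05992; check Q = 0.004267
Then change container volume by factor 0.5 (V_new/V_old).
Step 2:
                    A           B           X           J
  init          0.261       3.392      0.4685      0.0451
  Δ           -0.0241     -0.0241     -0.0241     0.03615
  eq           0.2369       3.368      0.4444     0.08125
  solve Keq expr → x = 0.01205; check Q = 0.004267
Then change container volume by factor 0.8 (V_new/V_old).
Step 3:
                    A           B           X           J
  init         0.2961       4.209      0.5555      0.1016
  Δ          -0.01298    -0.01298    -0.01298     0.01947
  eq           0.2832       4.196      0.5425       0.121
  solve Keq expr → x = 0.006491; check Q = 0.004267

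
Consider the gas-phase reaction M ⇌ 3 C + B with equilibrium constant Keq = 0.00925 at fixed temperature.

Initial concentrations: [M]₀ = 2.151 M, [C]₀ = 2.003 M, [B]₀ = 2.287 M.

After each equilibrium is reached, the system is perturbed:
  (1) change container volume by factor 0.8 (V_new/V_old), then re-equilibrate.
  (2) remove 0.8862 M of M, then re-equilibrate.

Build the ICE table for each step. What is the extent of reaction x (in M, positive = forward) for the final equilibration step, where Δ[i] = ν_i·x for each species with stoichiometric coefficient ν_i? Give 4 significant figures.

x = -0.007623 M

Q₀ = 8.544 vs Keq = 0.00925 ⇒ Q>K, reverse
Step 1:
                   M          C          B
  Initial      2.151      2.003      2.287
  Change      0.5857     -1.757    -0.5857
  Equil        2.737      0.246      1.701
  solve Keq expr → x = -0.5857; check Q = 0.00925
Then change container volume by factor 0.8 (V_new/V_old).
Step 2:
                   M          C          B
  Initial      3.421     0.3074      2.127
  Change     0.02008   -0.06023   -0.02008
  Equil        3.441     0.2472      2.107
  solve Keq expr → x = -0.02008; check Q = 0.00925
Then remove 0.8862 M of M.
Step 3:
                   M          C          B
  Initial      2.555     0.2472      2.107
  Change    0.007623   -0.02287  -0.007623
  Equil        2.562     0.2243      2.099
  solve Keq expr → x = -0.007623; check Q = 0.00925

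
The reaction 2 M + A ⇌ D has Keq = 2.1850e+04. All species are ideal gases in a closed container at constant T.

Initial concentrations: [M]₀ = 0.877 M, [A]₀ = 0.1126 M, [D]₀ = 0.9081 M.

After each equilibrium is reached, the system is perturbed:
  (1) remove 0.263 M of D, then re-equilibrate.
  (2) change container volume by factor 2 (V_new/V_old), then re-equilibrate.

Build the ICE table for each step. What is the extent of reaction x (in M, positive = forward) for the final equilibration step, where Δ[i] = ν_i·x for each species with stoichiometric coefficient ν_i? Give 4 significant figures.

Q₀ = 10.49 vs Keq = 2.1850e+04 ⇒ Q<K, forward
Step 1:
                    M           A           D
  I             0.877      0.1126      0.9081
  C            -0.225     -0.1125      0.1125
  E             0.652  1.0987e-04       1.021
  solve Keq expr → x = 0.1125; check Q = 2.1850e+04
Then remove 0.263 M of D.
Step 2:
                    M           A           D
  I             0.652  1.0987e-04      0.7576
  C       -5.6591e-05 -2.8296e-05  2.8296e-05
  E             0.652  8.1574e-05      0.7576
  solve Keq expr → x = 2.8296e-05; check Q = 2.1850e+04
Then change container volume by factor 2 (V_new/V_old).
Step 3:
                    M           A           D
  I             0.326  4.0787e-05      0.3788
  C        2.4413e-04  1.2206e-04 -1.2206e-04
  E            0.3262  1.6285e-04      0.3787
  solve Keq expr → x = -1.2206e-04; check Q = 2.1850e+04

x = -1.2206e-04 M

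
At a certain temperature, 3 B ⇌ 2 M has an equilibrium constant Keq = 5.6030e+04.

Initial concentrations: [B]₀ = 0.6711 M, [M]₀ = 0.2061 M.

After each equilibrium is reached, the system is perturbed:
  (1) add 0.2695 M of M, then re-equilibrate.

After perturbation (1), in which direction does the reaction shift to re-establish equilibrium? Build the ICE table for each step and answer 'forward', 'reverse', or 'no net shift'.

Q₀ = 0.1405 vs Keq = 5.6030e+04 ⇒ Q<K, forward
Step 1:
                   B          M
  I           0.6711     0.2061
  C          -0.6517     0.4345
  E          0.01942     0.6406
  solve Keq expr → x = 0.2172; check Q = 5.6030e+04
Then add 0.2695 M of M.
Step 2:
                   B          M
  I          0.01942     0.9101
  C         0.005062  -0.003375
  E          0.02448     0.9067
  solve Keq expr → x = -0.001687; check Q = 5.6030e+04

Direction: reverse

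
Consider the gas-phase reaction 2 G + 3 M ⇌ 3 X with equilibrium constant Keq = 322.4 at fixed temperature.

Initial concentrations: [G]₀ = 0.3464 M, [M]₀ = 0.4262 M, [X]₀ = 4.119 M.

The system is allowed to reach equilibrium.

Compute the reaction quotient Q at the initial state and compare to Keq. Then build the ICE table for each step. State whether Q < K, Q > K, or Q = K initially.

Q₀ = 7523; Q > K (proceeds reverse)

Q₀ = 7523 vs Keq = 322.4 ⇒ Q>K, reverse
Step 1:
                    G           M           X
  Initial      0.3464      0.4262       4.119
  Change       0.2386      0.3579     -0.3579
  Equil         0.585      0.7841       3.761
  solve Keq expr → x = -0.1193; check Q = 322.4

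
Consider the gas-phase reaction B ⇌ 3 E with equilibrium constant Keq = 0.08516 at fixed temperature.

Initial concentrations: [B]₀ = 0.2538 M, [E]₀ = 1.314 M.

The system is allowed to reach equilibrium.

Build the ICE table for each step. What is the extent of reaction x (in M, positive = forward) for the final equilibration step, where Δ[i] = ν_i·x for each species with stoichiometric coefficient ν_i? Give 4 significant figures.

x = -0.3164 M

Q₀ = 8.939 vs Keq = 0.08516 ⇒ Q>K, reverse
Step 1:
                   B          E
  Initial     0.2538      1.314
  Change      0.3164    -0.9492
  Equil       0.5702     0.3648
  solve Keq expr → x = -0.3164; check Q = 0.08516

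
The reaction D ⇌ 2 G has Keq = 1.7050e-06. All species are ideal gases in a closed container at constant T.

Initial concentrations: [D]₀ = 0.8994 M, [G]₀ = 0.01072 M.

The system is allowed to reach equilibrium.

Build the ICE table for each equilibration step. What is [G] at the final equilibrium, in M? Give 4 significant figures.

[G]_eq = 0.001242 M

Q₀ = 1.2777e-04 vs Keq = 1.7050e-06 ⇒ Q>K, reverse
Step 1:
                    D           G
  I            0.8994     0.01072
  C          0.004739   -0.009478
  E            0.9041    0.001242
  solve Keq expr → x = -0.004739; check Q = 1.7050e-06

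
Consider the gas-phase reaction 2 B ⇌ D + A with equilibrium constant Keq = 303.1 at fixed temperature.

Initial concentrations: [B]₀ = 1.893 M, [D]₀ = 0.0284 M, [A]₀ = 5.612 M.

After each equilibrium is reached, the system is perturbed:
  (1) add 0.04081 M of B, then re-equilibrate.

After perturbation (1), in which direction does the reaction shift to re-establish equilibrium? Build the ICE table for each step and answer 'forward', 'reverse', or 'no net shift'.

Direction: forward

Q₀ = 0.04448 vs Keq = 303.1 ⇒ Q<K, forward
Step 1:
                    B           D           A
  Initial       1.893      0.0284       5.612
  Change       -1.754      0.8769      0.8769
  Equil        0.1392      0.9053       6.489
  solve Keq expr → x = 0.8769; check Q = 303.1
Then add 0.04081 M of B.
Step 2:
                    B           D           A
  Initial        0.18      0.9053       6.489
  Change      -0.0391     0.01955     0.01955
  Equil        0.1409      0.9248       6.508
  solve Keq expr → x = 0.01955; check Q = 303.1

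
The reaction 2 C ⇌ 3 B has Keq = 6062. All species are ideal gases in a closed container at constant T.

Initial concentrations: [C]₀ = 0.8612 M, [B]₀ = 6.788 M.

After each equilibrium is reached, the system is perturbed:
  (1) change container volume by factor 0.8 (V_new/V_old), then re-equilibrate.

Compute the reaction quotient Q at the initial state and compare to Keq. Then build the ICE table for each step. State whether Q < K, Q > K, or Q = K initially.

Q₀ = 421.7 vs Keq = 6062 ⇒ Q<K, forward
Step 1:
                  C         B
  I          0.8612     6.788
  C         -0.5883    0.8825
  E          0.2729     7.671
  solve Keq expr → x = 0.2942; check Q = 6062
Then change container volume by factor 0.8 (V_new/V_old).
Step 2:
                  C         B
  I          0.3411     9.588
  C         0.03696  -0.05543
  E           0.378     9.533
  solve Keq expr → x = -0.01848; check Q = 6062

Q₀ = 421.7; Q < K (proceeds forward)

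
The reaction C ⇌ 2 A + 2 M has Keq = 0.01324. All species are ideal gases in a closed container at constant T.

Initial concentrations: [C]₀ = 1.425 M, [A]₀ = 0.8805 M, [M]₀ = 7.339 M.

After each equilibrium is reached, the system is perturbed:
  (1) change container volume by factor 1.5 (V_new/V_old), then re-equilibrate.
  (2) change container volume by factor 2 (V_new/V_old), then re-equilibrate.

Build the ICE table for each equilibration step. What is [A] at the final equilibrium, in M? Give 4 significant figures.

Q₀ = 29.3 vs Keq = 0.01324 ⇒ Q>K, reverse
Step 1:
                  C         A         M
  I           1.425    0.8805     7.339
  C          0.4282   -0.8563   -0.8563
  E           1.853   0.02416     6.483
  solve Keq expr → x = -0.4282; check Q = 0.01324
Then change container volume by factor 1.5 (V_new/V_old).
Step 2:
                  C         A         M
  I           1.235   0.01611     4.322
  C       -0.006657   0.01331   0.01331
  E           1.229   0.02942     4.335
  solve Keq expr → x = 0.006657; check Q = 0.01324
Then change container volume by factor 2 (V_new/V_old).
Step 3:
                  C         A         M
  I          0.6144   0.01471     2.168
  C        -0.01298   0.02597   0.02597
  E          0.6014   0.04068     2.194
  solve Keq expr → x = 0.01298; check Q = 0.01324

[A]_eq = 0.04068 M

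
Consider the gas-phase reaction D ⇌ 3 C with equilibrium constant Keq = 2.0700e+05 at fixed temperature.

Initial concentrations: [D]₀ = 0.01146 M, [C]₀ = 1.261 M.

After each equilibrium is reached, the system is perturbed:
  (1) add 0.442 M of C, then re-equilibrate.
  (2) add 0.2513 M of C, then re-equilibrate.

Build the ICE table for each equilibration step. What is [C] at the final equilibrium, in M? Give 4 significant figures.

Q₀ = 175 vs Keq = 2.0700e+05 ⇒ Q<K, forward
Step 1:
                    D           C
  init        0.01146       1.261
  Δ          -0.01145     0.03435
  eq       1.0500e-05       1.295
  solve Keq expr → x = 0.01145; check Q = 2.0700e+05
Then add 0.442 M of C.
Step 2:
                    D           C
  init     1.0500e-05       1.737
  Δ        1.4831e-05 -4.4494e-05
  eq       2.5331e-05       1.737
  solve Keq expr → x = -1.4831e-05; check Q = 2.0700e+05
Then add 0.2513 M of C.
Step 3:
                    D           C
  init     2.5331e-05       1.989
  Δ        1.2657e-05 -3.7971e-05
  eq       3.7988e-05       1.989
  solve Keq expr → x = -1.2657e-05; check Q = 2.0700e+05

[C]_eq = 1.989 M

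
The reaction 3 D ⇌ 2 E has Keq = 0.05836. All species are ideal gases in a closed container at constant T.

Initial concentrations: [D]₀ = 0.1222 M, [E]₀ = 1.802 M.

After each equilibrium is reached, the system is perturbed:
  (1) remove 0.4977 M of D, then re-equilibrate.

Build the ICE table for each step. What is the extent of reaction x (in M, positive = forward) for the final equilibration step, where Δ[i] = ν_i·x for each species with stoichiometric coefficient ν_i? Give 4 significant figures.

x = -0.06928 M

Q₀ = 1779 vs Keq = 0.05836 ⇒ Q>K, reverse
Step 1:
                   D          E
  Initial     0.1222      1.802
  Change       1.764     -1.176
  Equil        1.886     0.6259
  solve Keq expr → x = -0.5881; check Q = 0.05836
Then remove 0.4977 M of D.
Step 2:
                   D          E
  Initial      1.389     0.6259
  Change      0.2078    -0.1386
  Equil        1.597     0.4873
  solve Keq expr → x = -0.06928; check Q = 0.05836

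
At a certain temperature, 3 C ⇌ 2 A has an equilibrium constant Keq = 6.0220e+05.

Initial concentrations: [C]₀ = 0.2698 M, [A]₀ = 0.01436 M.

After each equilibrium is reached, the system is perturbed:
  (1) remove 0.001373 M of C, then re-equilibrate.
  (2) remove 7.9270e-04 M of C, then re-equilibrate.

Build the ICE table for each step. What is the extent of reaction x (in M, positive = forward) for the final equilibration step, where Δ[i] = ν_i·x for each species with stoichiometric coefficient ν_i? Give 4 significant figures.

Q₀ = 0.0105 vs Keq = 6.0220e+05 ⇒ Q<K, forward
Step 1:
                   C          A
  Initial     0.2698    0.01436
  Change     -0.2659     0.1772
  Equil     0.003936     0.1916
  solve Keq expr → x = 0.08862; check Q = 6.0220e+05
Then remove 0.001373 M of C.
Step 2:
                   C          A
  Initial   0.002563     0.1916
  Change    0.001361 -9.0705e-04
  Equil     0.003923     0.1907
  solve Keq expr → x = -4.5352e-04; check Q = 6.0220e+05
Then remove 7.9270e-04 M of C.
Step 3:
                   C          A
  Initial   0.003131     0.1907
  Change  7.8551e-04 -5.2368e-04
  Equil     0.003916     0.1902
  solve Keq expr → x = -2.6184e-04; check Q = 6.0220e+05

x = -2.6184e-04 M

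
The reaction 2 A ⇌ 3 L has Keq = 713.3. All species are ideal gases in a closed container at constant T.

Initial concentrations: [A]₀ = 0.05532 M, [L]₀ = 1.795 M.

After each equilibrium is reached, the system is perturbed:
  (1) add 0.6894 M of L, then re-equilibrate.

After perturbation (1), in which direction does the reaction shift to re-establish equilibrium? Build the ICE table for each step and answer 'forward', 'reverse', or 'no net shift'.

Direction: reverse

Q₀ = 1890 vs Keq = 713.3 ⇒ Q>K, reverse
Step 1:
                  A         L
  Initial   0.05532     1.795
  Change    0.03122  -0.04684
  Equil     0.08654     1.748
  solve Keq expr → x = -0.01561; check Q = 713.3
Then add 0.6894 M of L.
Step 2:
                  A         L
  Initial   0.08654     2.438
  Change    0.04949  -0.07424
  Equil       0.136     2.363
  solve Keq expr → x = -0.02475; check Q = 713.3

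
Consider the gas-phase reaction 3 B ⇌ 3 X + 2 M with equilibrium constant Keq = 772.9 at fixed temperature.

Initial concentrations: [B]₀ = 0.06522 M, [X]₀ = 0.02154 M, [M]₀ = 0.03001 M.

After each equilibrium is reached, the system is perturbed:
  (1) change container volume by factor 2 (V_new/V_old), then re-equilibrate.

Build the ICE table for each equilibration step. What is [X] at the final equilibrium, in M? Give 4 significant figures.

[X]_eq = 0.04287 M

Q₀ = 3.2443e-05 vs Keq = 772.9 ⇒ Q<K, forward
Step 1:
                    B           X           M
  Initial     0.06522     0.02154     0.03001
  Change     -0.06361     0.06361     0.04241
  Equil      0.001612     0.08515     0.07242
  solve Keq expr → x = 0.0212; check Q = 772.9
Then change container volume by factor 2 (V_new/V_old).
Step 2:
                    B           X           M
  Initial  8.0598e-04     0.04257     0.03621
  Change  -2.9291e-04  2.9291e-04  1.9528e-04
  Equil    5.1307e-04     0.04287      0.0364
  solve Keq expr → x = 9.7638e-05; check Q = 772.9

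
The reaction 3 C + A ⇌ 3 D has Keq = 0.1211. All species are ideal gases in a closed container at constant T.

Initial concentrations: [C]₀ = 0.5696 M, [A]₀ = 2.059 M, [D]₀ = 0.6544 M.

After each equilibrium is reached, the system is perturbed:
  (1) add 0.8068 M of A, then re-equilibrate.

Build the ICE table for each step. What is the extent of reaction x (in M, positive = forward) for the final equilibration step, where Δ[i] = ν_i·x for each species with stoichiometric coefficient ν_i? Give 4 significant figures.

Q₀ = 0.7365 vs Keq = 0.1211 ⇒ Q>K, reverse
Step 1:
                   C          A          D
  Initial     0.5696      2.059     0.6544
  Change      0.1788    0.05961    -0.1788
  Equil       0.7484      2.119     0.4756
  solve Keq expr → x = -0.05961; check Q = 0.1211
Then add 0.8068 M of A.
Step 2:
                   C          A          D
  Initial     0.7484      2.925     0.4756
  Change    -0.03127   -0.01042    0.03127
  Equil       0.7172      2.915     0.5068
  solve Keq expr → x = 0.01042; check Q = 0.1211

x = 0.01042 M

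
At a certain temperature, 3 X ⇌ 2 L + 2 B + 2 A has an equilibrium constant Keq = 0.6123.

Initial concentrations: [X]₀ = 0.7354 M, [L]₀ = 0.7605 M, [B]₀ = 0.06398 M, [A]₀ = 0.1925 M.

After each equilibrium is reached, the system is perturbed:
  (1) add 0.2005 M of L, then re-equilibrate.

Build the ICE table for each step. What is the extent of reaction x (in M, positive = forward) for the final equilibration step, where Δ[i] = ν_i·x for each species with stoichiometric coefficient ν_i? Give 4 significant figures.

x = -0.007088 M

Q₀ = 2.2059e-04 vs Keq = 0.6123 ⇒ Q<K, forward
Step 1:
                   X          L          B          A
  I           0.7354     0.7605    0.06398     0.1925
  C           -0.397     0.2647     0.2647     0.2647
  E           0.3384      1.025     0.3287     0.4572
  solve Keq expr → x = 0.1323; check Q = 0.6123
Then add 0.2005 M of L.
Step 2:
                   X          L          B          A
  I           0.3384      1.226     0.3287     0.4572
  C          0.02126   -0.01418   -0.01418   -0.01418
  E           0.3597      1.211     0.3145      0.443
  solve Keq expr → x = -0.007088; check Q = 0.6123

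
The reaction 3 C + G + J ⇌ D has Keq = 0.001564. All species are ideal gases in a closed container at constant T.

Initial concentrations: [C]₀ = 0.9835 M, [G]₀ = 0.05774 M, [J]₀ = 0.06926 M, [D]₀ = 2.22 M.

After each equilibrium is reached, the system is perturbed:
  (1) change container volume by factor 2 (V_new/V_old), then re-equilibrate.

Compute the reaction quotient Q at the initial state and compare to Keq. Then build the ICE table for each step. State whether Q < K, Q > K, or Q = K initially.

Q₀ = 583.5 vs Keq = 0.001564 ⇒ Q>K, reverse
Step 1:
                    C           G           J           D
  Initial      0.9835     0.05774     0.06926        2.22
  Change        4.592       1.531       1.531      -1.531
  Equil         5.576       1.589         1.6      0.6892
  solve Keq expr → x = -1.531; check Q = 0.001564
Then change container volume by factor 2 (V_new/V_old).
Step 2:
                    C           G           J           D
  Initial       2.788      0.7943         0.8      0.3446
  Change       0.7915      0.2638      0.2638     -0.2638
  Equil          3.58       1.058       1.064     0.08075
  solve Keq expr → x = -0.2638; check Q = 0.001564

Q₀ = 583.5; Q > K (proceeds reverse)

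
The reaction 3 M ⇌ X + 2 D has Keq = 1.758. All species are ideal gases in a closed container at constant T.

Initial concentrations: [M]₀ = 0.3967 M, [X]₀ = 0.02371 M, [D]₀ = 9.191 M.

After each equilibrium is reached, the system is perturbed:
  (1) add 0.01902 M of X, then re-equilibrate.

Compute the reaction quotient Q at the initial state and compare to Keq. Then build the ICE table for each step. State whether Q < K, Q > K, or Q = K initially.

Q₀ = 32.08 vs Keq = 1.758 ⇒ Q>K, reverse
Step 1:
                    M           X           D
  init         0.3967     0.02371       9.191
  Δ           0.06493    -0.02164    -0.04329
  eq           0.4616    0.002067       9.148
  solve Keq expr → x = -0.02164; check Q = 1.758
Then add 0.01902 M of X.
Step 2:
                    M           X           D
  init         0.4616     0.02109       9.148
  Δ           0.05452    -0.01817    -0.03635
  eq           0.5162    0.002912       9.111
  solve Keq expr → x = -0.01817; check Q = 1.758

Q₀ = 32.08; Q > K (proceeds reverse)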